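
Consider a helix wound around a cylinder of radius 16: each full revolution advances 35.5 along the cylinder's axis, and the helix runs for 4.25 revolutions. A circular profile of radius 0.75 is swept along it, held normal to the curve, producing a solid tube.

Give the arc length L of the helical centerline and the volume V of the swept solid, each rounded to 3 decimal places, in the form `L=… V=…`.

2πR = 2π·16 = 100.530965
per-turn = √(100.530965² + 35.5²) = √(10106.4749 + 1260.25) = √11366.7249 = 106.614844
L = 4.25 × 106.614844 = 453.113086
V = π·0.75² × L = 1.767146 × 453.113086 = 800.716917

L=453.113 V=800.717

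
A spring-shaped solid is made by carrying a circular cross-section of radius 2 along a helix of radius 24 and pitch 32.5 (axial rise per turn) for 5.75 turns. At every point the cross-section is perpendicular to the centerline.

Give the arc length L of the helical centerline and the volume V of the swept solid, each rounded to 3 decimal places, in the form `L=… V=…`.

L=886.989 V=11146.231

2πR = 2π·24 = 150.796447
per-turn = √(150.796447² + 32.5²) = √(22739.5685 + 1056.25) = √23795.8185 = 154.258933
L = 5.75 × 154.258933 = 886.988867
V = π·2² × L = 12.566371 × 886.988867 = 11146.230836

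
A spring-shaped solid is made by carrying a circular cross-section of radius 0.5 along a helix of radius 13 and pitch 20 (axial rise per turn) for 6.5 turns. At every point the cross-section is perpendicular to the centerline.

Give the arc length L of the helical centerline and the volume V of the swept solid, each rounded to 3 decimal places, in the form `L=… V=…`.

L=546.613 V=429.309

2πR = 2π·13 = 81.681409
per-turn = √(81.681409² + 20²) = √(6671.8526 + 400) = √7071.8526 = 84.094308
L = 6.5 × 84.094308 = 546.613000
V = π·0.5² × L = 0.785398 × 546.613000 = 429.308846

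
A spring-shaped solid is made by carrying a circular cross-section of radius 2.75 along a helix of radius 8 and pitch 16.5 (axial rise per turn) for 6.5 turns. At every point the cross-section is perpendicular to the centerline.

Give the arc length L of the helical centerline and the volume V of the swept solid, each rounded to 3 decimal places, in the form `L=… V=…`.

L=343.878 V=8169.959

2πR = 2π·8 = 50.265482
per-turn = √(50.265482² + 16.5²) = √(2526.6187 + 272.25) = √2798.8687 = 52.904336
L = 6.5 × 52.904336 = 343.878181
V = π·2.75² × L = 23.758294 × 343.878181 = 8169.959088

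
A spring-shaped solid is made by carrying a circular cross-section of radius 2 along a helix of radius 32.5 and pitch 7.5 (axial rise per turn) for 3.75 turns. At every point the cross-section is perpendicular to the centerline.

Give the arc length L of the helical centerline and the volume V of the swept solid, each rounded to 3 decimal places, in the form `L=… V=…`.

L=766.280 V=9629.352

2πR = 2π·32.5 = 204.203522
per-turn = √(204.203522² + 7.5²) = √(41699.0786 + 56.25) = √41755.3286 = 204.341206
L = 3.75 × 204.341206 = 766.279524
V = π·2² × L = 12.566371 × 766.279524 = 9629.352488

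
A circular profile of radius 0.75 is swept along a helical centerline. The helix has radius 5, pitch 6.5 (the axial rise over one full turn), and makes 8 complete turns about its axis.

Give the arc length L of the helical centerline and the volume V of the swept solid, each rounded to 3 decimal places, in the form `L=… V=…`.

L=256.650 V=453.539

2πR = 2π·5 = 31.415927
per-turn = √(31.415927² + 6.5²) = √(986.9604 + 42.25) = √1029.2104 = 32.081310
L = 8 × 32.081310 = 256.650479
V = π·0.75² × L = 1.767146 × 256.650479 = 453.538833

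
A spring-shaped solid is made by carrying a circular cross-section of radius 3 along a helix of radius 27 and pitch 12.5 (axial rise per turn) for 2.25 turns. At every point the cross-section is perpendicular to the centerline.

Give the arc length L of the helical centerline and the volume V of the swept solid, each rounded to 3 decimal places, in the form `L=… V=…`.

L=382.738 V=10821.670

2πR = 2π·27 = 169.646003
per-turn = √(169.646003² + 12.5²) = √(28779.7664 + 156.25) = √28936.0164 = 170.105898
L = 2.25 × 170.105898 = 382.738270
V = π·3² × L = 28.274334 × 382.738270 = 10821.669631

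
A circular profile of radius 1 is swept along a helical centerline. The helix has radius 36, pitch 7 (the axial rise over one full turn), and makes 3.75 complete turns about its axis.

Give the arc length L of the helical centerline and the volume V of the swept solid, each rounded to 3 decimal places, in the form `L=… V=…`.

2πR = 2π·36 = 226.194671
per-turn = √(226.194671² + 7²) = √(51164.0292 + 49) = √51213.0292 = 226.302959
L = 3.75 × 226.302959 = 848.636096
V = π·1² × L = 3.141593 × 848.636096 = 2666.068925

L=848.636 V=2666.069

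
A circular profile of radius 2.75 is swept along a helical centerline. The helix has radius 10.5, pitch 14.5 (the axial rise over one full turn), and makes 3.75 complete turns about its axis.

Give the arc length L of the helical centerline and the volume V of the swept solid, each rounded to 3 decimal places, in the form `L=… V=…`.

2πR = 2π·10.5 = 65.973446
per-turn = √(65.973446² + 14.5²) = √(4352.4955 + 210.25) = √4562.7455 = 67.548098
L = 3.75 × 67.548098 = 253.305367
V = π·2.75² × L = 23.758294 × 253.305367 = 6018.103503

L=253.305 V=6018.104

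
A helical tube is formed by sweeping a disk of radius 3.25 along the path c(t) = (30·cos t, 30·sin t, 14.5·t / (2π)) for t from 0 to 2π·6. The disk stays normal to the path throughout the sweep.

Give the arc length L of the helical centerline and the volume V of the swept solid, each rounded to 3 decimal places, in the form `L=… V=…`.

2πR = 2π·30 = 188.495559
per-turn = √(188.495559² + 14.5²) = √(35530.5758 + 210.25) = √35740.8258 = 189.052442
L = 6 × 189.052442 = 1134.314652
V = π·3.25² × L = 33.183072 × 1134.314652 = 37640.045235

L=1134.315 V=37640.045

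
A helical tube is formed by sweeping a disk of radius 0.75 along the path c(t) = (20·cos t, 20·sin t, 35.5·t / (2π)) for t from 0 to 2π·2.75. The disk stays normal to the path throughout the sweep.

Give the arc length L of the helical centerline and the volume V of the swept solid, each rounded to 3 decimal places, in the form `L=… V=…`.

L=359.100 V=634.582

2πR = 2π·20 = 125.663706
per-turn = √(125.663706² + 35.5²) = √(15791.3670 + 1260.25) = √17051.6170 = 130.581840
L = 2.75 × 130.581840 = 359.100061
V = π·0.75² × L = 1.767146 × 359.100061 = 634.582189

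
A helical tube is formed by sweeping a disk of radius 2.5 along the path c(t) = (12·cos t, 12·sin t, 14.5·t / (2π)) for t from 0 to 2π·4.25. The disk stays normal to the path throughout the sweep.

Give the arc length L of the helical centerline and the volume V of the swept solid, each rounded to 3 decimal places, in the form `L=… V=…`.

L=326.314 V=6407.166

2πR = 2π·12 = 75.398224
per-turn = √(75.398224² + 14.5²) = √(5684.8921 + 210.25) = √5895.1421 = 76.779829
L = 4.25 × 76.779829 = 326.314273
V = π·2.5² × L = 19.634954 × 326.314273 = 6407.165769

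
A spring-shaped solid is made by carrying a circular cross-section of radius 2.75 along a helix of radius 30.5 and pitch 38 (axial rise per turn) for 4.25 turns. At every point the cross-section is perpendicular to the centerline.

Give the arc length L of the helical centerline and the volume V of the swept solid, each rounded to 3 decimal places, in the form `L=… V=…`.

2πR = 2π·30.5 = 191.637152
per-turn = √(191.637152² + 38²) = √(36724.7980 + 1444) = √38168.7980 = 195.368365
L = 4.25 × 195.368365 = 830.315551
V = π·2.75² × L = 23.758294 × 830.315551 = 19726.881330

L=830.316 V=19726.881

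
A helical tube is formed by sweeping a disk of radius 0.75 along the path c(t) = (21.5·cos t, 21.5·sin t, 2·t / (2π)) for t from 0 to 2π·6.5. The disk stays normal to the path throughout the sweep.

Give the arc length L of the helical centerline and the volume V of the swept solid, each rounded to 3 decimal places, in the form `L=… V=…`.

2πR = 2π·21.5 = 135.088484
per-turn = √(135.088484² + 2²) = √(18248.8985 + 4) = √18252.8985 = 135.103288
L = 6.5 × 135.103288 = 878.171375
V = π·0.75² × L = 1.767146 × 878.171375 = 1551.856916

L=878.171 V=1551.857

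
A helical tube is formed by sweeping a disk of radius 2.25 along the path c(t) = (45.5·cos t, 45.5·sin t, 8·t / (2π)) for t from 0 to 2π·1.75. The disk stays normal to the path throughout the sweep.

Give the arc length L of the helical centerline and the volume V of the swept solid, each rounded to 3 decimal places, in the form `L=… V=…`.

L=500.494 V=7960.021

2πR = 2π·45.5 = 285.884931
per-turn = √(285.884931² + 8²) = √(81730.1940 + 64) = √81794.1940 = 285.996843
L = 1.75 × 285.996843 = 500.494475
V = π·2.25² × L = 15.904313 × 500.494475 = 7960.020686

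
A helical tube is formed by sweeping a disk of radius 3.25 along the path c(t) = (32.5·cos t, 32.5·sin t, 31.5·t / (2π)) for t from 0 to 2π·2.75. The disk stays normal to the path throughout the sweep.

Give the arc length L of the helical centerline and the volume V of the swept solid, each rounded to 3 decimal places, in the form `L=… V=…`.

L=568.202 V=18854.678

2πR = 2π·32.5 = 204.203522
per-turn = √(204.203522² + 31.5²) = √(41699.0786 + 992.25) = √42691.3286 = 206.618800
L = 2.75 × 206.618800 = 568.201701
V = π·3.25² × L = 33.183072 × 568.201701 = 18854.678169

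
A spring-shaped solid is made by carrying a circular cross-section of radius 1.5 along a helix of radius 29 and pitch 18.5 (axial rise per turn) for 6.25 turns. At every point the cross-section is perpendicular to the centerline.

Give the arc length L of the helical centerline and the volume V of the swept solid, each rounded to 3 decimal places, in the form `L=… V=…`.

L=1144.682 V=8091.280

2πR = 2π·29 = 182.212374
per-turn = √(182.212374² + 18.5²) = √(33201.3492 + 342.25) = √33543.5992 = 183.149117
L = 6.25 × 183.149117 = 1144.681984
V = π·1.5² × L = 7.068583 × 1144.681984 = 8091.280150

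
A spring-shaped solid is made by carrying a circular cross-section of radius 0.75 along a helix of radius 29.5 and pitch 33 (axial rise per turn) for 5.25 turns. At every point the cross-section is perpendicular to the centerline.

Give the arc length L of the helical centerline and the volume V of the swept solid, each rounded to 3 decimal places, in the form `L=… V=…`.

L=988.411 V=1746.666

2πR = 2π·29.5 = 185.353967
per-turn = √(185.353967² + 33²) = √(34356.0929 + 1089) = √35445.0929 = 188.268672
L = 5.25 × 188.268672 = 988.410529
V = π·0.75² × L = 1.767146 × 988.410529 = 1746.665582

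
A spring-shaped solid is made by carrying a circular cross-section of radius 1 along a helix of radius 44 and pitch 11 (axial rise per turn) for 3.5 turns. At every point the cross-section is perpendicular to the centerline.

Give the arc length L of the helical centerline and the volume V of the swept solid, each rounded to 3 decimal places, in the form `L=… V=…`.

L=968.376 V=3042.243

2πR = 2π·44 = 276.460154
per-turn = √(276.460154² + 11²) = √(76430.2165 + 121) = √76551.2165 = 276.678905
L = 3.5 × 276.678905 = 968.376168
V = π·1² × L = 3.141593 × 968.376168 = 3042.243454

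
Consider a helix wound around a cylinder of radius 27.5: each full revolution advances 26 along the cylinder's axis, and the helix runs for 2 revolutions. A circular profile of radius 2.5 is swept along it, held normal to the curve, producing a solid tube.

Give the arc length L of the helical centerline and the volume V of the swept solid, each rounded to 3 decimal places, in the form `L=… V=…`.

L=349.466 V=6861.741

2πR = 2π·27.5 = 172.787596
per-turn = √(172.787596² + 26²) = √(29855.5533 + 676) = √30531.5533 = 174.732805
L = 2 × 174.732805 = 349.465611
V = π·2.5² × L = 19.634954 × 349.465611 = 6861.741226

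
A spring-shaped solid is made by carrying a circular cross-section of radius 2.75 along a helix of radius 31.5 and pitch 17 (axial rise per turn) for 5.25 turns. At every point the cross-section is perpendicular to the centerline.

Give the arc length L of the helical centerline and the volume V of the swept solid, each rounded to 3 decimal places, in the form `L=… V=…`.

2πR = 2π·31.5 = 197.920337
per-turn = √(197.920337² + 17²) = √(39172.4599 + 289) = √39461.4599 = 198.649087
L = 5.25 × 198.649087 = 1042.907708
V = π·2.75² × L = 23.758294 × 1042.907708 = 24777.708406

L=1042.908 V=24777.708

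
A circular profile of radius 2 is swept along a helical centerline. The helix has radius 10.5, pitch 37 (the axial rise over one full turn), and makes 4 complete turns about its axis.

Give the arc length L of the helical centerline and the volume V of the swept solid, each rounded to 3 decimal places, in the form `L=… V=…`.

2πR = 2π·10.5 = 65.973446
per-turn = √(65.973446² + 37²) = √(4352.4955 + 1369) = √5721.4955 = 75.640568
L = 4 × 75.640568 = 302.562272
V = π·2² × L = 12.566371 × 302.562272 = 3802.109648

L=302.562 V=3802.110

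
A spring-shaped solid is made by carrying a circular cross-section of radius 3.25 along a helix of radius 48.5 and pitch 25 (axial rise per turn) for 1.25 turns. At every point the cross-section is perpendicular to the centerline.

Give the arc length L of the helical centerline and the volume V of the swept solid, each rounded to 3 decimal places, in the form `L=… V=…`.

L=382.198 V=12682.498

2πR = 2π·48.5 = 304.734487
per-turn = √(304.734487² + 25²) = √(92863.1078 + 625) = √93488.1078 = 305.758251
L = 1.25 × 305.758251 = 382.197813
V = π·3.25² × L = 33.183072 × 382.197813 = 12682.497710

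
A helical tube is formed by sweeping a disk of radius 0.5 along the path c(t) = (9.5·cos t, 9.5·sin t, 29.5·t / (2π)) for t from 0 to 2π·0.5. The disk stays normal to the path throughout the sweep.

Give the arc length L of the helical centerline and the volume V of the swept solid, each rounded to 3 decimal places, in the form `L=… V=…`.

L=33.291 V=26.147

2πR = 2π·9.5 = 59.690260
per-turn = √(59.690260² + 29.5²) = √(3562.9272 + 870.25) = √4433.1772 = 66.582109
L = 0.5 × 66.582109 = 33.291054
V = π·0.5² × L = 0.785398 × 33.291054 = 26.146733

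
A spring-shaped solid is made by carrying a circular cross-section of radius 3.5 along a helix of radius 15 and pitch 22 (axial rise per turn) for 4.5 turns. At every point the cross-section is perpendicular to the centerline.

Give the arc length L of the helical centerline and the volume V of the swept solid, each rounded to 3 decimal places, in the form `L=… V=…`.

2πR = 2π·15 = 94.247780
per-turn = √(94.247780² + 22²) = √(8882.6440 + 484) = √9366.6440 = 96.781424
L = 4.5 × 96.781424 = 435.516406
V = π·3.5² × L = 38.484510 × 435.516406 = 16760.635499

L=435.516 V=16760.635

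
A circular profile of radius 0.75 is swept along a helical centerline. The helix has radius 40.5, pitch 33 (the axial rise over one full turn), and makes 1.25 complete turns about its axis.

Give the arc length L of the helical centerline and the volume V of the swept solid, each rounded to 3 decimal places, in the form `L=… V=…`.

L=320.750 V=566.812

2πR = 2π·40.5 = 254.469005
per-turn = √(254.469005² + 33²) = √(64754.4745 + 1089) = √65843.4745 = 256.599833
L = 1.25 × 256.599833 = 320.749792
V = π·0.75² × L = 1.767146 × 320.749792 = 566.811669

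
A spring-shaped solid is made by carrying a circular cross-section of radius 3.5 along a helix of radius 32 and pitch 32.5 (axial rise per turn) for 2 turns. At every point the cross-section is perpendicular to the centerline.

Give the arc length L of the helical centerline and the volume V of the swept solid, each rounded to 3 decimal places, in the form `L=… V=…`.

2πR = 2π·32 = 201.061930
per-turn = √(201.061930² + 32.5²) = √(40425.8996 + 1056.25) = √41482.1496 = 203.671671
L = 2 × 203.671671 = 407.343342
V = π·3.5² × L = 38.484510 × 407.343342 = 15676.408932

L=407.343 V=15676.409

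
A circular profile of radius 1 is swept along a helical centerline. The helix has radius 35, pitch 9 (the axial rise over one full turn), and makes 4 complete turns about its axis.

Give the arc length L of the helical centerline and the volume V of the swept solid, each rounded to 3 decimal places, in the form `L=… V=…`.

2πR = 2π·35 = 219.911486
per-turn = √(219.911486² + 9²) = √(48361.0616 + 81) = √48442.0616 = 220.095574
L = 4 × 220.095574 = 880.382295
V = π·1² × L = 3.141593 × 880.382295 = 2765.802550

L=880.382 V=2765.803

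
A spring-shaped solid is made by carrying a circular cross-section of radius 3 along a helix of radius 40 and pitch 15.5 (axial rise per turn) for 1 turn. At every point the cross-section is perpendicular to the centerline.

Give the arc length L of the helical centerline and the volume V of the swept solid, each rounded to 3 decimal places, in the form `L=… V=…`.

L=251.805 V=7119.616

2πR = 2π·40 = 251.327412
per-turn = √(251.327412² + 15.5²) = √(63165.4682 + 240.25) = √63405.7182 = 251.804921
L = 1 × 251.804921 = 251.804921
V = π·3² × L = 28.274334 × 251.804921 = 7119.616405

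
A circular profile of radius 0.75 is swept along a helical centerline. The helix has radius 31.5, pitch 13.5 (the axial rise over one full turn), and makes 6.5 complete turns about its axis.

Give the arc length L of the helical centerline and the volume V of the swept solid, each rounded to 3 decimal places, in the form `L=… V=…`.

L=1289.471 V=2278.684

2πR = 2π·31.5 = 197.920337
per-turn = √(197.920337² + 13.5²) = √(39172.4599 + 182.25) = √39354.7099 = 198.380215
L = 6.5 × 198.380215 = 1289.471400
V = π·0.75² × L = 1.767146 × 1289.471400 = 2278.684056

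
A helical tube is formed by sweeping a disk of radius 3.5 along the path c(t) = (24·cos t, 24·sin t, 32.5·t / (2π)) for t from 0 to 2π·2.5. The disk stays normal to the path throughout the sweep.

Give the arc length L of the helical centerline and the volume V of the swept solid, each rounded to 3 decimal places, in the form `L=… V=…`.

2πR = 2π·24 = 150.796447
per-turn = √(150.796447² + 32.5²) = √(22739.5685 + 1056.25) = √23795.8185 = 154.258933
L = 2.5 × 154.258933 = 385.647334
V = π·3.5² × L = 38.484510 × 385.647334 = 14841.448667

L=385.647 V=14841.449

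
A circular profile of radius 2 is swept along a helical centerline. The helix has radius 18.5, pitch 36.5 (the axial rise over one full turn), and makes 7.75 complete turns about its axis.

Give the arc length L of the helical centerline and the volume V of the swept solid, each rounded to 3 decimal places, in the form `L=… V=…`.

2πR = 2π·18.5 = 116.238928
per-turn = √(116.238928² + 36.5²) = √(13511.4884 + 1332.25) = √14843.7384 = 121.834882
L = 7.75 × 121.834882 = 944.220334
V = π·2² × L = 12.566371 × 944.220334 = 11865.422659

L=944.220 V=11865.423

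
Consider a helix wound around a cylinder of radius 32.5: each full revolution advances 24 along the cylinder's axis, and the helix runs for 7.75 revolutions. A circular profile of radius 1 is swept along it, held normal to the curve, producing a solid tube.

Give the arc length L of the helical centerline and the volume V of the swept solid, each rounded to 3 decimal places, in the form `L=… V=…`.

2πR = 2π·32.5 = 204.203522
per-turn = √(204.203522² + 24²) = √(41699.0786 + 576) = √42275.0786 = 205.609043
L = 7.75 × 205.609043 = 1593.470084
V = π·1² × L = 3.141593 × 1593.470084 = 5006.033909

L=1593.470 V=5006.034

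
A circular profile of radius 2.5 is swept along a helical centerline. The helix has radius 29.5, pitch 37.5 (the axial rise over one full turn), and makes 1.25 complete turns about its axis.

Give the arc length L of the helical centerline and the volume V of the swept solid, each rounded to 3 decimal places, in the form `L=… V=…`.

L=236.387 V=4641.442

2πR = 2π·29.5 = 185.353967
per-turn = √(185.353967² + 37.5²) = √(34356.0929 + 1406.25) = √35762.3429 = 189.109341
L = 1.25 × 189.109341 = 236.386676
V = π·2.5² × L = 19.634954 × 236.386676 = 4641.441539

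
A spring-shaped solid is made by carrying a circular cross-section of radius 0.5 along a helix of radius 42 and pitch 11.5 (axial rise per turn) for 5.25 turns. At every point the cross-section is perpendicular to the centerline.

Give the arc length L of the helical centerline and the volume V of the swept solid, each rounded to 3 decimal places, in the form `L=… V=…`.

2πR = 2π·42 = 263.893783
per-turn = √(263.893783² + 11.5²) = √(69639.9287 + 132.25) = √69772.1787 = 264.144238
L = 5.25 × 264.144238 = 1386.757251
V = π·0.5² × L = 0.785398 × 1386.757251 = 1089.156598

L=1386.757 V=1089.157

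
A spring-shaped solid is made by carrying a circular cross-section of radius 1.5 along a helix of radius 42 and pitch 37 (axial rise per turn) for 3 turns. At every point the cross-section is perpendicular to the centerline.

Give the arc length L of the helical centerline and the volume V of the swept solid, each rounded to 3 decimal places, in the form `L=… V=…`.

L=799.425 V=5650.802

2πR = 2π·42 = 263.893783
per-turn = √(263.893783² + 37²) = √(69639.9287 + 1369) = √71008.9287 = 266.475006
L = 3 × 266.475006 = 799.425017
V = π·1.5² × L = 7.068583 × 799.425017 = 5650.802461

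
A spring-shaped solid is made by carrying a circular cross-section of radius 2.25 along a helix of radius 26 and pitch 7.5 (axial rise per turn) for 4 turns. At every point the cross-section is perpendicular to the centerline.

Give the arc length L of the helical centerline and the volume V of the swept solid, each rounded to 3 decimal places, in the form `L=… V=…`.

L=654.140 V=10403.640

2πR = 2π·26 = 163.362818
per-turn = √(163.362818² + 7.5²) = √(26687.4103 + 56.25) = √26743.6603 = 163.534890
L = 4 × 163.534890 = 654.139561
V = π·2.25² × L = 15.904313 × 654.139561 = 10403.640193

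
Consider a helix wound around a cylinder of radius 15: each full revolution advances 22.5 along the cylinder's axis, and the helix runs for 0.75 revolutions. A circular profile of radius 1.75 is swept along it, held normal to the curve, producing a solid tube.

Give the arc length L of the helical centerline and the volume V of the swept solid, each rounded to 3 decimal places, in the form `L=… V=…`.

2πR = 2π·15 = 94.247780
per-turn = √(94.247780² + 22.5²) = √(8882.6440 + 506.25) = √9388.8940 = 96.896305
L = 0.75 × 96.896305 = 72.672229
V = π·1.75² × L = 9.621128 × 72.672229 = 699.188780

L=72.672 V=699.189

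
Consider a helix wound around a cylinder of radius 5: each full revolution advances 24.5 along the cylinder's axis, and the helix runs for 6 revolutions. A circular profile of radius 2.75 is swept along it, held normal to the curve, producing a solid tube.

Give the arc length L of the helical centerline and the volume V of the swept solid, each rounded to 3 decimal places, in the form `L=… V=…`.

2πR = 2π·5 = 31.415927
per-turn = √(31.415927² + 24.5²) = √(986.9604 + 600.25) = √1587.2104 = 39.839810
L = 6 × 39.839810 = 239.038858
V = π·2.75² × L = 23.758294 × 239.038858 = 5679.155582

L=239.039 V=5679.156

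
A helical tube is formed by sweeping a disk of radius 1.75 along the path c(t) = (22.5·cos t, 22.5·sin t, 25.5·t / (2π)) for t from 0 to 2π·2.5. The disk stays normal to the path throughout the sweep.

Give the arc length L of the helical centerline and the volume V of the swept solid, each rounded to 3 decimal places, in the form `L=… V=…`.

L=359.133 V=3455.261

2πR = 2π·22.5 = 141.371669
per-turn = √(141.371669² + 25.5²) = √(19985.9489 + 650.25) = √20636.1989 = 143.653050
L = 2.5 × 143.653050 = 359.132626
V = π·1.75² × L = 9.621128 × 359.132626 = 3455.260787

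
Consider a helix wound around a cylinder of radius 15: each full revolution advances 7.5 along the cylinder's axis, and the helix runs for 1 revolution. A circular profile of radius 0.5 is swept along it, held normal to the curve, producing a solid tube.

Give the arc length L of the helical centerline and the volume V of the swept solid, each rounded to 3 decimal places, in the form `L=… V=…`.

L=94.546 V=74.256

2πR = 2π·15 = 94.247780
per-turn = √(94.247780² + 7.5²) = √(8882.6440 + 56.25) = √8938.8940 = 94.545724
L = 1 × 94.545724 = 94.545724
V = π·0.5² × L = 0.785398 × 94.545724 = 74.256038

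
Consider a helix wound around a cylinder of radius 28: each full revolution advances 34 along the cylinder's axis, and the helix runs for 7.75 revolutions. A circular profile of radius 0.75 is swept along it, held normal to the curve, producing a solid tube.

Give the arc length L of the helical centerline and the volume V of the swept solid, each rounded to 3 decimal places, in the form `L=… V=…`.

2πR = 2π·28 = 175.929189
per-turn = √(175.929189² + 34²) = √(30951.0794 + 1156) = √32107.0794 = 179.184484
L = 7.75 × 179.184484 = 1388.679753
V = π·0.75² × L = 1.767146 × 1388.679753 = 2453.999687

L=1388.680 V=2454.000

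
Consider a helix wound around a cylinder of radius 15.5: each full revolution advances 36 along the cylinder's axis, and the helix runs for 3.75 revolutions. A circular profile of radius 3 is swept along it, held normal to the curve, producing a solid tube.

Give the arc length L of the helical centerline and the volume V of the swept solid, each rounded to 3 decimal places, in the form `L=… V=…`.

L=389.363 V=11008.976

2πR = 2π·15.5 = 97.389372
per-turn = √(97.389372² + 36²) = √(9484.6898 + 1296) = √10780.6898 = 103.830101
L = 3.75 × 103.830101 = 389.362878
V = π·3² × L = 28.274334 × 389.362878 = 11008.976013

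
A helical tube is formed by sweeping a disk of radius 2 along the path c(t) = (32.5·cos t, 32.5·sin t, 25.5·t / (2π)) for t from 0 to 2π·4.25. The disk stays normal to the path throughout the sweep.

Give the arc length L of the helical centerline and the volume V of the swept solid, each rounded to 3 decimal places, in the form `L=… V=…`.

L=874.605 V=10990.617

2πR = 2π·32.5 = 204.203522
per-turn = √(204.203522² + 25.5²) = √(41699.0786 + 650.25) = √42349.3286 = 205.789525
L = 4.25 × 205.789525 = 874.605481
V = π·2² × L = 12.566371 × 874.605481 = 10990.616618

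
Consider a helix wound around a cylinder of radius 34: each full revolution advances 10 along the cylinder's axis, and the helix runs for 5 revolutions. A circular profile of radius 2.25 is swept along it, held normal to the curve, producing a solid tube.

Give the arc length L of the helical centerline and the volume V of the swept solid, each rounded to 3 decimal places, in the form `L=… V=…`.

2πR = 2π·34 = 213.628300
per-turn = √(213.628300² + 10²) = √(45637.0508 + 100) = √45737.0508 = 213.862224
L = 5 × 213.862224 = 1069.311119
V = π·2.25² × L = 15.904313 × 1069.311119 = 17006.658523

L=1069.311 V=17006.659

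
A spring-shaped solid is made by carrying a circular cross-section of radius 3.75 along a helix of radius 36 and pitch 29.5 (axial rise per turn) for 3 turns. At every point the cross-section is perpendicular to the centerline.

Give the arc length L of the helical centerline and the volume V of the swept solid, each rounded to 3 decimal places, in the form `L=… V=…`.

L=684.331 V=30232.804

2πR = 2π·36 = 226.194671
per-turn = √(226.194671² + 29.5²) = √(51164.0292 + 870.25) = √52034.2792 = 228.110235
L = 3 × 228.110235 = 684.330704
V = π·3.75² × L = 44.178647 × 684.330704 = 30232.804408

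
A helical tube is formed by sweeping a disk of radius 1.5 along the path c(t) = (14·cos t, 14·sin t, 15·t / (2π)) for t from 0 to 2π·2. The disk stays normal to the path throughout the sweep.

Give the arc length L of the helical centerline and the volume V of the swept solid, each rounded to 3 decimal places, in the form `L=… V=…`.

L=178.469 V=1261.521

2πR = 2π·14 = 87.964594
per-turn = √(87.964594² + 15²) = √(7737.7699 + 225) = √7962.7699 = 89.234354
L = 2 × 89.234354 = 178.468707
V = π·1.5² × L = 7.068583 × 178.468707 = 1261.520953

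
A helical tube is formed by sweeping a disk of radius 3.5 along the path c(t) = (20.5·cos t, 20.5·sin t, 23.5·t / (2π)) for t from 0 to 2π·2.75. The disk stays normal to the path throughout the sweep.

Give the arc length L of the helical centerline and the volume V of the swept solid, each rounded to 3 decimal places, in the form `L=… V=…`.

L=360.062 V=13856.794

2πR = 2π·20.5 = 128.805299
per-turn = √(128.805299² + 23.5²) = √(16590.8050 + 552.25) = √17143.0550 = 130.931490
L = 2.75 × 130.931490 = 360.061597
V = π·3.5² × L = 38.484510 × 360.061597 = 13856.794121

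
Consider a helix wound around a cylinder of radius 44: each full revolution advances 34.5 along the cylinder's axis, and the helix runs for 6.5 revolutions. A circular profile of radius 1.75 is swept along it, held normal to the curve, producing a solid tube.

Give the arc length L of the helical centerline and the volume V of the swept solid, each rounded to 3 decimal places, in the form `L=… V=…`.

L=1810.929 V=17423.181

2πR = 2π·44 = 276.460154
per-turn = √(276.460154² + 34.5²) = √(76430.2165 + 1190.25) = √77620.4665 = 278.604498
L = 6.5 × 278.604498 = 1810.929239
V = π·1.75² × L = 9.621128 × 1810.929239 = 17423.181105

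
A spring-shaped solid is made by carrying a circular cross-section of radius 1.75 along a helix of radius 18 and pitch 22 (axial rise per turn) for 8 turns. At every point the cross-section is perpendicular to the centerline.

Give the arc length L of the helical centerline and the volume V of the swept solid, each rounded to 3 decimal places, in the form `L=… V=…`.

L=921.738 V=8868.156

2πR = 2π·18 = 113.097336
per-turn = √(113.097336² + 22²) = √(12791.0073 + 484) = √13275.0073 = 115.217218
L = 8 × 115.217218 = 921.737743
V = π·1.75² × L = 9.621128 × 921.737743 = 8868.156351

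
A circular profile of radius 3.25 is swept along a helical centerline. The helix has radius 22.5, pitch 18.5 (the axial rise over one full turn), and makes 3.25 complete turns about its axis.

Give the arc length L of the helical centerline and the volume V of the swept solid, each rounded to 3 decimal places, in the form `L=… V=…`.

L=463.375 V=15376.214

2πR = 2π·22.5 = 141.371669
per-turn = √(141.371669² + 18.5²) = √(19985.9489 + 342.25) = √20328.1989 = 142.576993
L = 3.25 × 142.576993 = 463.375227
V = π·3.25² × L = 33.183072 × 463.375227 = 15376.213708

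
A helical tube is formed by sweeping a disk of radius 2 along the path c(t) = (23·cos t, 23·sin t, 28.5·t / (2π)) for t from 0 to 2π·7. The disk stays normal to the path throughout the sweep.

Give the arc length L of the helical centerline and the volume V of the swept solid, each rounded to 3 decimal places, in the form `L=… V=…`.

2πR = 2π·23 = 144.513262
per-turn = √(144.513262² + 28.5²) = √(20884.0829 + 812.25) = √21696.3329 = 147.296751
L = 7 × 147.296751 = 1031.077258
V = π·2² × L = 12.566371 × 1031.077258 = 12956.898961

L=1031.077 V=12956.899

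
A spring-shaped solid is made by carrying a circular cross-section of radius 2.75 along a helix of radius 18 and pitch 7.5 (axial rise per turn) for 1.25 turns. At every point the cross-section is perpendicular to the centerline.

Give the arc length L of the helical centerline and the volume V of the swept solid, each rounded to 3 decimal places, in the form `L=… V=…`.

L=141.682 V=3366.127

2πR = 2π·18 = 113.097336
per-turn = √(113.097336² + 7.5²) = √(12791.0073 + 56.25) = √12847.2573 = 113.345742
L = 1.25 × 113.345742 = 141.682178
V = π·2.75² × L = 23.758294 × 141.682178 = 3366.126900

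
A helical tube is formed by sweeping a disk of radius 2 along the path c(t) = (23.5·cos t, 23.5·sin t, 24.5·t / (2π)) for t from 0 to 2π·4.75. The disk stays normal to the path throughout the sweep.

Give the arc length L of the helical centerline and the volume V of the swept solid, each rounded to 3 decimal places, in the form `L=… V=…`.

2πR = 2π·23.5 = 147.654855
per-turn = √(147.654855² + 24.5²) = √(21801.9561 + 600.25) = √22402.2061 = 149.673665
L = 4.75 × 149.673665 = 710.949911
V = π·2² × L = 12.566371 × 710.949911 = 8934.060067

L=710.950 V=8934.060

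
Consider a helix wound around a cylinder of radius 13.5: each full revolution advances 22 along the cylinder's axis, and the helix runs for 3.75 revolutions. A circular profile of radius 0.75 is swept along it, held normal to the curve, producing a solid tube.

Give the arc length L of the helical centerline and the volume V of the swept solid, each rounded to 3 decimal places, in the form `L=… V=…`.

2πR = 2π·13.5 = 84.823002
per-turn = √(84.823002² + 22²) = √(7194.9416 + 484) = √7678.9416 = 87.629570
L = 3.75 × 87.629570 = 328.610889
V = π·0.75² × L = 1.767146 × 328.610889 = 580.703375

L=328.611 V=580.703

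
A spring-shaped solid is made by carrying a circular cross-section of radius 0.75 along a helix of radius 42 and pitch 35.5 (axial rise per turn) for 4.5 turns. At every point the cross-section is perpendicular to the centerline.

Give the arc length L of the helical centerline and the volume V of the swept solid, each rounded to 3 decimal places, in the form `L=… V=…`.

L=1198.219 V=2117.428

2πR = 2π·42 = 263.893783
per-turn = √(263.893783² + 35.5²) = √(69639.9287 + 1260.25) = √70900.1787 = 266.270875
L = 4.5 × 266.270875 = 1198.218936
V = π·0.75² × L = 1.767146 × 1198.218936 = 2117.427641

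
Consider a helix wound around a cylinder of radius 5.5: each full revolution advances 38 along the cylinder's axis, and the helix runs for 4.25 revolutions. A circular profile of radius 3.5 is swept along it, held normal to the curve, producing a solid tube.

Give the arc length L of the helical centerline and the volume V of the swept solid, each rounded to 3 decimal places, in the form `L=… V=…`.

2πR = 2π·5.5 = 34.557519
per-turn = √(34.557519² + 38²) = √(1194.2221 + 1444) = √2638.2221 = 51.363627
L = 4.25 × 51.363627 = 218.295413
V = π·3.5² × L = 38.484510 × 218.295413 = 8400.992000

L=218.295 V=8400.992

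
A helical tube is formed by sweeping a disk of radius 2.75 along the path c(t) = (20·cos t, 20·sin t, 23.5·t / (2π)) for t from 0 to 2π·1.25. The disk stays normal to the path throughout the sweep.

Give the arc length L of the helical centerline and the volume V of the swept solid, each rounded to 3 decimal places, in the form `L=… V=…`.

2πR = 2π·20 = 125.663706
per-turn = √(125.663706² + 23.5²) = √(15791.3670 + 552.25) = √16343.6170 = 127.842157
L = 1.25 × 127.842157 = 159.802696
V = π·2.75² × L = 23.758294 × 159.802696 = 3796.639503

L=159.803 V=3796.640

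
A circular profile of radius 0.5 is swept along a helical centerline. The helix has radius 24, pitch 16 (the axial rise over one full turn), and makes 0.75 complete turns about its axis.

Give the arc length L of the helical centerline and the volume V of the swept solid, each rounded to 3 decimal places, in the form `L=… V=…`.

L=113.732 V=89.325

2πR = 2π·24 = 150.796447
per-turn = √(150.796447² + 16²) = √(22739.5685 + 256) = √22995.5685 = 151.642898
L = 0.75 × 151.642898 = 113.732174
V = π·0.5² × L = 0.785398 × 113.732174 = 89.325040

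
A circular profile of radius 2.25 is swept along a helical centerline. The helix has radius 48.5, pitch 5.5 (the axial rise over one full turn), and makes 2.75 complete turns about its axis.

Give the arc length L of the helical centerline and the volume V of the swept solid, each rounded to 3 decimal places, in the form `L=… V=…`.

L=838.156 V=13330.300

2πR = 2π·48.5 = 304.734487
per-turn = √(304.734487² + 5.5²) = √(92863.1078 + 30.25) = √92893.3578 = 304.784117
L = 2.75 × 304.784117 = 838.156321
V = π·2.25² × L = 15.904313 × 838.156321 = 13330.300312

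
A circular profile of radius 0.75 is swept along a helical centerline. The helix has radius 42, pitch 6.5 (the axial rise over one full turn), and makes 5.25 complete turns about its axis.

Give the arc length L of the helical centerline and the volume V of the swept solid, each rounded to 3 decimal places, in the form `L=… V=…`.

2πR = 2π·42 = 263.893783
per-turn = √(263.893783² + 6.5²) = √(69639.9287 + 42.25) = √69682.1787 = 263.973822
L = 5.25 × 263.973822 = 1385.862565
V = π·0.75² × L = 1.767146 × 1385.862565 = 2449.021305

L=1385.863 V=2449.021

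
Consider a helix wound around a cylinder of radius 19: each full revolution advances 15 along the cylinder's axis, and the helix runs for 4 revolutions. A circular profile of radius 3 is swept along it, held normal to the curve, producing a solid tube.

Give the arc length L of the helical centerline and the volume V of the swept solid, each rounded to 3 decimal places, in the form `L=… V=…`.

L=481.277 V=13607.780

2πR = 2π·19 = 119.380521
per-turn = √(119.380521² + 15²) = √(14251.7088 + 225) = √14476.7088 = 120.319195
L = 4 × 120.319195 = 481.276781
V = π·3² × L = 28.274334 × 481.276781 = 13607.780400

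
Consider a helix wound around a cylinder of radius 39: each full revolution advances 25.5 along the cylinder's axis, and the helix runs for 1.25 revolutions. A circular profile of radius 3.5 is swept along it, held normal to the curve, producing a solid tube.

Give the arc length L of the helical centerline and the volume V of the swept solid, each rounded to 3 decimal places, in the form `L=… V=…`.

L=307.959 V=11851.664

2πR = 2π·39 = 245.044227
per-turn = √(245.044227² + 25.5²) = √(60046.6732 + 650.25) = √60696.9232 = 246.367456
L = 1.25 × 246.367456 = 307.959319
V = π·3.5² × L = 38.484510 × 307.959319 = 11851.663513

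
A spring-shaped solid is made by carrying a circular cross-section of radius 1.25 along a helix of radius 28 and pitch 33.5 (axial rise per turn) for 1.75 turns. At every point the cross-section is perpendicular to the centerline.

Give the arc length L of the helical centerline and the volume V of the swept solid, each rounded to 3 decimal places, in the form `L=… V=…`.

2πR = 2π·28 = 175.929189
per-turn = √(175.929189² + 33.5²) = √(30951.0794 + 1122.25) = √32073.3294 = 179.090283
L = 1.75 × 179.090283 = 313.407995
V = π·1.25² × L = 4.908739 × 313.407995 = 1538.437898

L=313.408 V=1538.438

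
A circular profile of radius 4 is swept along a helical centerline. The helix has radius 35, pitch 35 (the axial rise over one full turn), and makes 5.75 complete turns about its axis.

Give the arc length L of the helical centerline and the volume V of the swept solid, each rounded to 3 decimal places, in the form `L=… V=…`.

2πR = 2π·35 = 219.911486
per-turn = √(219.911486² + 35²) = √(48361.0616 + 1225) = √49586.0616 = 222.679280
L = 5.75 × 222.679280 = 1280.405858
V = π·4² × L = 50.265482 × 1280.405858 = 64360.218180

L=1280.406 V=64360.218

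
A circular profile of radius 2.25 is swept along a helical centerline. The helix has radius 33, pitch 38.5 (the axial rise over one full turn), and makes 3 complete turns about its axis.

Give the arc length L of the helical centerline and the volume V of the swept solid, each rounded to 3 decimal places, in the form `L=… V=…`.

L=632.668 V=10062.143

2πR = 2π·33 = 207.345115
per-turn = √(207.345115² + 38.5²) = √(42991.9968 + 1482.25) = √44474.2468 = 210.889181
L = 3 × 210.889181 = 632.667544
V = π·2.25² × L = 15.904313 × 632.667544 = 10062.142520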